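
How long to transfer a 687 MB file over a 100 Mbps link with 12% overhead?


Effective throughput = 100 * (1 - 12/100) = 88 Mbps
File size in Mb = 687 * 8 = 5496 Mb
Time = 5496 / 88
Time = 62.4545 seconds


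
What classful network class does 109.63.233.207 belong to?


First octet: 109
Binary: 01101101
0xxxxxxx -> Class A (1-126)
Class A, default mask 255.0.0.0 (/8)


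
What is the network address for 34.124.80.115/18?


IP:   00100010.01111100.01010000.01110011
Mask: 11111111.11111111.11000000.00000000
AND operation:
Net:  00100010.01111100.01000000.00000000
Network: 34.124.64.0/18


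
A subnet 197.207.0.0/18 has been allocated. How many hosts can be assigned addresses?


Host bits = 32 - 18 = 14
Total addresses = 2^14 = 16384
Usable = total - 2 (network and broadcast)
Usable hosts: 16382


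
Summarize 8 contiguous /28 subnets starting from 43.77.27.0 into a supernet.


Original prefix: /28
Number of subnets: 8 = 2^3
New prefix = 28 - 3 = 25
Supernet: 43.77.27.0/25


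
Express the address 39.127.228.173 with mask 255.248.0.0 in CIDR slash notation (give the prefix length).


Binary: 11111111.11111000.00000000.00000000
Count leading 1s
Prefix: /13


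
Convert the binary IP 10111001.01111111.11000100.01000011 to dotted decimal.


10111001 = 185
01111111 = 127
11000100 = 196
01000011 = 67
IP: 185.127.196.67


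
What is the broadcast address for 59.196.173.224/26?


Network: 59.196.173.192/26
Host bits = 6
Set all host bits to 1:
Broadcast: 59.196.173.255


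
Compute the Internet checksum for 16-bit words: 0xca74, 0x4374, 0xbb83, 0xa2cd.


Sum all words (with carry folding):
+ 0xca74 = 0xca74
+ 0x4374 = 0x0de9
+ 0xbb83 = 0xc96c
+ 0xa2cd = 0x6c3a
One's complement: ~0x6c3a
Checksum = 0x93c5


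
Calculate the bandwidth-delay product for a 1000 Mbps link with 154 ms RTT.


BDP = bandwidth * RTT
= 1000 Mbps * 154 ms
= 1000 * 1e6 * 154 / 1000 bits
= 154000000 bits
= 19250000 bytes
= 18798.8281 KB
BDP = 154000000 bits (19250000 bytes)


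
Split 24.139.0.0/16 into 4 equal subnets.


New prefix = 16 + 2 = 18
Each subnet has 16384 addresses
  24.139.0.0/18
  24.139.64.0/18
  24.139.128.0/18
  24.139.192.0/18
Subnets: 24.139.0.0/18, 24.139.64.0/18, 24.139.128.0/18, 24.139.192.0/18


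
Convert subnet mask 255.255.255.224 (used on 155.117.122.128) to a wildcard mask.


Subnet mask: 255.255.255.224
Wildcard = 255.255.255.255 - subnet mask
255 - 255 = 0
255 - 255 = 0
255 - 255 = 0
255 - 224 = 31
Wildcard: 0.0.0.31


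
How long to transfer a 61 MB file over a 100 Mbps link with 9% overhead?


Effective throughput = 100 * (1 - 9/100) = 91 Mbps
File size in Mb = 61 * 8 = 488 Mb
Time = 488 / 91
Time = 5.3626 seconds


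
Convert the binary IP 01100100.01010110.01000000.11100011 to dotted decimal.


01100100 = 100
01010110 = 86
01000000 = 64
11100011 = 227
IP: 100.86.64.227


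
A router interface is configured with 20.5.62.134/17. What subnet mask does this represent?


/17 means 17 network bits, 15 host bits
Binary: 11111111111111111000000000000000
Mask: 255.255.128.0


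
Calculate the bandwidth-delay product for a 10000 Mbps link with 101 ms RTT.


BDP = bandwidth * RTT
= 10000 Mbps * 101 ms
= 10000 * 1e6 * 101 / 1000 bits
= 1010000000 bits
= 126250000 bytes
= 123291.0156 KB
BDP = 1010000000 bits (126250000 bytes)


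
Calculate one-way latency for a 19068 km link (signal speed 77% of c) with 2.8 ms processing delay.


Speed = 0.77 * 3e5 km/s = 231000 km/s
Propagation delay = 19068 / 231000 = 0.0825 s = 82.5455 ms
Processing delay = 2.8 ms
Total one-way latency = 85.3455 ms


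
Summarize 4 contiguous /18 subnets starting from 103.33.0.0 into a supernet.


Original prefix: /18
Number of subnets: 4 = 2^2
New prefix = 18 - 2 = 16
Supernet: 103.33.0.0/16


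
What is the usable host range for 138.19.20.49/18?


Network: 138.19.0.0
Broadcast: 138.19.63.255
First usable = network + 1
Last usable = broadcast - 1
Range: 138.19.0.1 to 138.19.63.254


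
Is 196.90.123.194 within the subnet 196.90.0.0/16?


Subnet network: 196.90.0.0
Test IP AND mask: 196.90.0.0
Yes, 196.90.123.194 is in 196.90.0.0/16


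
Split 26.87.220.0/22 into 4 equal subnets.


New prefix = 22 + 2 = 24
Each subnet has 256 addresses
  26.87.220.0/24
  26.87.221.0/24
  26.87.222.0/24
  26.87.223.0/24
Subnets: 26.87.220.0/24, 26.87.221.0/24, 26.87.222.0/24, 26.87.223.0/24


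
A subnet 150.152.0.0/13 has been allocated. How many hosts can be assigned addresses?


Host bits = 32 - 13 = 19
Total addresses = 2^19 = 524288
Usable = total - 2 (network and broadcast)
Usable hosts: 524286


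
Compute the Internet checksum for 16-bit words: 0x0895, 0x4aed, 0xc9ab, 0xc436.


Sum all words (with carry folding):
+ 0x0895 = 0x0895
+ 0x4aed = 0x5382
+ 0xc9ab = 0x1d2e
+ 0xc436 = 0xe164
One's complement: ~0xe164
Checksum = 0x1e9b


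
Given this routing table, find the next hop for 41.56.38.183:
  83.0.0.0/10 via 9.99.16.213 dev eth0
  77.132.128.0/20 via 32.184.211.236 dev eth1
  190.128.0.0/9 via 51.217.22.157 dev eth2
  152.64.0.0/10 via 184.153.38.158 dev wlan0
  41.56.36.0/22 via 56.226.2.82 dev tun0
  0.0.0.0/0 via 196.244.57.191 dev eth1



Longest prefix match for 41.56.38.183:
  /10 83.0.0.0: no
  /20 77.132.128.0: no
  /9 190.128.0.0: no
  /10 152.64.0.0: no
  /22 41.56.36.0: MATCH
  /0 0.0.0.0: MATCH
Selected: next-hop 56.226.2.82 via tun0 (matched /22)


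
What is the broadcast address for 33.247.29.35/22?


Network: 33.247.28.0/22
Host bits = 10
Set all host bits to 1:
Broadcast: 33.247.31.255


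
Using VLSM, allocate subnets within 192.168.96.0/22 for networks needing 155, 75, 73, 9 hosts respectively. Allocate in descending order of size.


155 hosts -> /24 (254 usable): 192.168.96.0/24
75 hosts -> /25 (126 usable): 192.168.97.0/25
73 hosts -> /25 (126 usable): 192.168.97.128/25
9 hosts -> /28 (14 usable): 192.168.98.0/28
Allocation: 192.168.96.0/24 (155 hosts, 254 usable); 192.168.97.0/25 (75 hosts, 126 usable); 192.168.97.128/25 (73 hosts, 126 usable); 192.168.98.0/28 (9 hosts, 14 usable)


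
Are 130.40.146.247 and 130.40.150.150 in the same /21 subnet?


Mask: 255.255.248.0
130.40.146.247 AND mask = 130.40.144.0
130.40.150.150 AND mask = 130.40.144.0
Yes, same subnet (130.40.144.0)


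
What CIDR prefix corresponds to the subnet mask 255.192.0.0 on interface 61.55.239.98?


Binary: 11111111.11000000.00000000.00000000
Count leading 1s
Prefix: /10


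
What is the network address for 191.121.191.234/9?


IP:   10111111.01111001.10111111.11101010
Mask: 11111111.10000000.00000000.00000000
AND operation:
Net:  10111111.00000000.00000000.00000000
Network: 191.0.0.0/9


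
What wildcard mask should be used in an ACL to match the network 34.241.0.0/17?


Subnet mask: 255.255.128.0
Wildcard = 255.255.255.255 - subnet mask
255 - 255 = 0
255 - 255 = 0
255 - 128 = 127
255 - 0 = 255
Wildcard: 0.0.127.255


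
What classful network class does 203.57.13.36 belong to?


First octet: 203
Binary: 11001011
110xxxxx -> Class C (192-223)
Class C, default mask 255.255.255.0 (/24)


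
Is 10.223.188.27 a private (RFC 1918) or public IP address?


RFC 1918 private ranges:
  10.0.0.0/8 (10.0.0.0 - 10.255.255.255)
  172.16.0.0/12 (172.16.0.0 - 172.31.255.255)
  192.168.0.0/16 (192.168.0.0 - 192.168.255.255)
Private (in 10.0.0.0/8)


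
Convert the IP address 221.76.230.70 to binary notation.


221 = 11011101
76 = 01001100
230 = 11100110
70 = 01000110
Binary: 11011101.01001100.11100110.01000110


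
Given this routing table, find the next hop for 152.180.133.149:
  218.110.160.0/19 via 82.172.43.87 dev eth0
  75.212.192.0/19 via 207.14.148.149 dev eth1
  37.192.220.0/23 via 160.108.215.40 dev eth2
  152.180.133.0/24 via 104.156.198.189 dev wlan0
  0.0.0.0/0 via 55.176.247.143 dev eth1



Longest prefix match for 152.180.133.149:
  /19 218.110.160.0: no
  /19 75.212.192.0: no
  /23 37.192.220.0: no
  /24 152.180.133.0: MATCH
  /0 0.0.0.0: MATCH
Selected: next-hop 104.156.198.189 via wlan0 (matched /24)


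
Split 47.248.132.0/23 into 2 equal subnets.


New prefix = 23 + 1 = 24
Each subnet has 256 addresses
  47.248.132.0/24
  47.248.133.0/24
Subnets: 47.248.132.0/24, 47.248.133.0/24


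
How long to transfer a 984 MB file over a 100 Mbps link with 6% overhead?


Effective throughput = 100 * (1 - 6/100) = 94 Mbps
File size in Mb = 984 * 8 = 7872 Mb
Time = 7872 / 94
Time = 83.7447 seconds


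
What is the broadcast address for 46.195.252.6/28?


Network: 46.195.252.0/28
Host bits = 4
Set all host bits to 1:
Broadcast: 46.195.252.15


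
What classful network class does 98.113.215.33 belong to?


First octet: 98
Binary: 01100010
0xxxxxxx -> Class A (1-126)
Class A, default mask 255.0.0.0 (/8)


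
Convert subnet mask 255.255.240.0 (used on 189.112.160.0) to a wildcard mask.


Subnet mask: 255.255.240.0
Wildcard = 255.255.255.255 - subnet mask
255 - 255 = 0
255 - 255 = 0
255 - 240 = 15
255 - 0 = 255
Wildcard: 0.0.15.255


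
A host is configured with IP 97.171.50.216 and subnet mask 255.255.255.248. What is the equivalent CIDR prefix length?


Binary: 11111111.11111111.11111111.11111000
Count leading 1s
Prefix: /29


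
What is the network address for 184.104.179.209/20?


IP:   10111000.01101000.10110011.11010001
Mask: 11111111.11111111.11110000.00000000
AND operation:
Net:  10111000.01101000.10110000.00000000
Network: 184.104.176.0/20


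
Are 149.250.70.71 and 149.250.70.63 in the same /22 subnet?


Mask: 255.255.252.0
149.250.70.71 AND mask = 149.250.68.0
149.250.70.63 AND mask = 149.250.68.0
Yes, same subnet (149.250.68.0)


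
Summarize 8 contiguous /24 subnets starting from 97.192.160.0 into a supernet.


Original prefix: /24
Number of subnets: 8 = 2^3
New prefix = 24 - 3 = 21
Supernet: 97.192.160.0/21


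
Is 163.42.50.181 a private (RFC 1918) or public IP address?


RFC 1918 private ranges:
  10.0.0.0/8 (10.0.0.0 - 10.255.255.255)
  172.16.0.0/12 (172.16.0.0 - 172.31.255.255)
  192.168.0.0/16 (192.168.0.0 - 192.168.255.255)
Public (not in any RFC 1918 range)


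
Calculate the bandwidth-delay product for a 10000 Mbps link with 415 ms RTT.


BDP = bandwidth * RTT
= 10000 Mbps * 415 ms
= 10000 * 1e6 * 415 / 1000 bits
= 4150000000 bits
= 518750000 bytes
= 506591.7969 KB
BDP = 4150000000 bits (518750000 bytes)


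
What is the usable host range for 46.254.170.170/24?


Network: 46.254.170.0
Broadcast: 46.254.170.255
First usable = network + 1
Last usable = broadcast - 1
Range: 46.254.170.1 to 46.254.170.254


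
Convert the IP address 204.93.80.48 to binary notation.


204 = 11001100
93 = 01011101
80 = 01010000
48 = 00110000
Binary: 11001100.01011101.01010000.00110000


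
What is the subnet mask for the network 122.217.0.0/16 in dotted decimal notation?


/16 means 16 network bits, 16 host bits
Binary: 11111111111111110000000000000000
Mask: 255.255.0.0


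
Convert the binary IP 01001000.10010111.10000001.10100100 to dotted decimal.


01001000 = 72
10010111 = 151
10000001 = 129
10100100 = 164
IP: 72.151.129.164


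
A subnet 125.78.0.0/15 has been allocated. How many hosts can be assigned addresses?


Host bits = 32 - 15 = 17
Total addresses = 2^17 = 131072
Usable = total - 2 (network and broadcast)
Usable hosts: 131070


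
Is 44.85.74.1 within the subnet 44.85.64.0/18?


Subnet network: 44.85.64.0
Test IP AND mask: 44.85.64.0
Yes, 44.85.74.1 is in 44.85.64.0/18


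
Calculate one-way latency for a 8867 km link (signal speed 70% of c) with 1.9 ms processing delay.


Speed = 0.7 * 3e5 km/s = 210000 km/s
Propagation delay = 8867 / 210000 = 0.0422 s = 42.2238 ms
Processing delay = 1.9 ms
Total one-way latency = 44.1238 ms


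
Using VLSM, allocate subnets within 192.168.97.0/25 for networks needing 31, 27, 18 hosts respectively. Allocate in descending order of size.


31 hosts -> /26 (62 usable): 192.168.97.0/26
27 hosts -> /27 (30 usable): 192.168.97.64/27
18 hosts -> /27 (30 usable): 192.168.97.96/27
Allocation: 192.168.97.0/26 (31 hosts, 62 usable); 192.168.97.64/27 (27 hosts, 30 usable); 192.168.97.96/27 (18 hosts, 30 usable)


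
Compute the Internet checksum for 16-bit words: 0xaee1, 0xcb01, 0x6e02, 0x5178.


Sum all words (with carry folding):
+ 0xaee1 = 0xaee1
+ 0xcb01 = 0x79e3
+ 0x6e02 = 0xe7e5
+ 0x5178 = 0x395e
One's complement: ~0x395e
Checksum = 0xc6a1


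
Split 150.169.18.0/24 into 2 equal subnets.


New prefix = 24 + 1 = 25
Each subnet has 128 addresses
  150.169.18.0/25
  150.169.18.128/25
Subnets: 150.169.18.0/25, 150.169.18.128/25


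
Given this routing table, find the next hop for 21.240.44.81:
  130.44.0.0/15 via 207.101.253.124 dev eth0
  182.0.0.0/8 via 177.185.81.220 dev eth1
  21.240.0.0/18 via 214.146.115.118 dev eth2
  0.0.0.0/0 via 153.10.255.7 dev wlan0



Longest prefix match for 21.240.44.81:
  /15 130.44.0.0: no
  /8 182.0.0.0: no
  /18 21.240.0.0: MATCH
  /0 0.0.0.0: MATCH
Selected: next-hop 214.146.115.118 via eth2 (matched /18)


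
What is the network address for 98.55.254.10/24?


IP:   01100010.00110111.11111110.00001010
Mask: 11111111.11111111.11111111.00000000
AND operation:
Net:  01100010.00110111.11111110.00000000
Network: 98.55.254.0/24


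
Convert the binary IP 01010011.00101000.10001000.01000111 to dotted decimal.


01010011 = 83
00101000 = 40
10001000 = 136
01000111 = 71
IP: 83.40.136.71


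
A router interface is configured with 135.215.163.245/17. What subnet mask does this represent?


/17 means 17 network bits, 15 host bits
Binary: 11111111111111111000000000000000
Mask: 255.255.128.0


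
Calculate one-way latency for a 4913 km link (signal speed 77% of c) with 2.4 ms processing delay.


Speed = 0.77 * 3e5 km/s = 231000 km/s
Propagation delay = 4913 / 231000 = 0.0213 s = 21.2684 ms
Processing delay = 2.4 ms
Total one-way latency = 23.6684 ms


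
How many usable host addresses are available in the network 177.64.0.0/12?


Host bits = 32 - 12 = 20
Total addresses = 2^20 = 1048576
Usable = total - 2 (network and broadcast)
Usable hosts: 1048574


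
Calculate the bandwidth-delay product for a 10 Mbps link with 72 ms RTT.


BDP = bandwidth * RTT
= 10 Mbps * 72 ms
= 10 * 1e6 * 72 / 1000 bits
= 720000 bits
= 90000 bytes
= 87.8906 KB
BDP = 720000 bits (90000 bytes)


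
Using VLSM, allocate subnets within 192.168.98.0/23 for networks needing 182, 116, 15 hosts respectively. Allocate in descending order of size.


182 hosts -> /24 (254 usable): 192.168.98.0/24
116 hosts -> /25 (126 usable): 192.168.99.0/25
15 hosts -> /27 (30 usable): 192.168.99.128/27
Allocation: 192.168.98.0/24 (182 hosts, 254 usable); 192.168.99.0/25 (116 hosts, 126 usable); 192.168.99.128/27 (15 hosts, 30 usable)


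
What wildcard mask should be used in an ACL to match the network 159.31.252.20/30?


Subnet mask: 255.255.255.252
Wildcard = 255.255.255.255 - subnet mask
255 - 255 = 0
255 - 255 = 0
255 - 255 = 0
255 - 252 = 3
Wildcard: 0.0.0.3


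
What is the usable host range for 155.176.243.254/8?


Network: 155.0.0.0
Broadcast: 155.255.255.255
First usable = network + 1
Last usable = broadcast - 1
Range: 155.0.0.1 to 155.255.255.254


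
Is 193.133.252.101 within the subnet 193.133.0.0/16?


Subnet network: 193.133.0.0
Test IP AND mask: 193.133.0.0
Yes, 193.133.252.101 is in 193.133.0.0/16


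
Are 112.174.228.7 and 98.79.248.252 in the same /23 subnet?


Mask: 255.255.254.0
112.174.228.7 AND mask = 112.174.228.0
98.79.248.252 AND mask = 98.79.248.0
No, different subnets (112.174.228.0 vs 98.79.248.0)


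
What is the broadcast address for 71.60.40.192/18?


Network: 71.60.0.0/18
Host bits = 14
Set all host bits to 1:
Broadcast: 71.60.63.255


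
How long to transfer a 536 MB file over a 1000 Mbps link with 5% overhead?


Effective throughput = 1000 * (1 - 5/100) = 950 Mbps
File size in Mb = 536 * 8 = 4288 Mb
Time = 4288 / 950
Time = 4.5137 seconds


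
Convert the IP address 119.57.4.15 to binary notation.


119 = 01110111
57 = 00111001
4 = 00000100
15 = 00001111
Binary: 01110111.00111001.00000100.00001111


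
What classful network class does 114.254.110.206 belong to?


First octet: 114
Binary: 01110010
0xxxxxxx -> Class A (1-126)
Class A, default mask 255.0.0.0 (/8)


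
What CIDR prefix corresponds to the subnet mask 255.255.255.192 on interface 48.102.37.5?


Binary: 11111111.11111111.11111111.11000000
Count leading 1s
Prefix: /26


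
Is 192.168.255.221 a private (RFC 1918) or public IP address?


RFC 1918 private ranges:
  10.0.0.0/8 (10.0.0.0 - 10.255.255.255)
  172.16.0.0/12 (172.16.0.0 - 172.31.255.255)
  192.168.0.0/16 (192.168.0.0 - 192.168.255.255)
Private (in 192.168.0.0/16)


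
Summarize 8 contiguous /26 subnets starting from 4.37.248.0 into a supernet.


Original prefix: /26
Number of subnets: 8 = 2^3
New prefix = 26 - 3 = 23
Supernet: 4.37.248.0/23


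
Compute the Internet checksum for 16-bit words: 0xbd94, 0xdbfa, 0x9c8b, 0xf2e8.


Sum all words (with carry folding):
+ 0xbd94 = 0xbd94
+ 0xdbfa = 0x998f
+ 0x9c8b = 0x361b
+ 0xf2e8 = 0x2904
One's complement: ~0x2904
Checksum = 0xd6fb


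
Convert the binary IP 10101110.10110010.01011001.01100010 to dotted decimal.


10101110 = 174
10110010 = 178
01011001 = 89
01100010 = 98
IP: 174.178.89.98


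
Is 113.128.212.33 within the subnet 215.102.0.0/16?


Subnet network: 215.102.0.0
Test IP AND mask: 113.128.0.0
No, 113.128.212.33 is not in 215.102.0.0/16


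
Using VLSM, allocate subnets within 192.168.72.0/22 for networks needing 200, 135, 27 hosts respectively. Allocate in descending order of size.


200 hosts -> /24 (254 usable): 192.168.72.0/24
135 hosts -> /24 (254 usable): 192.168.73.0/24
27 hosts -> /27 (30 usable): 192.168.74.0/27
Allocation: 192.168.72.0/24 (200 hosts, 254 usable); 192.168.73.0/24 (135 hosts, 254 usable); 192.168.74.0/27 (27 hosts, 30 usable)


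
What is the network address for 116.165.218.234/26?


IP:   01110100.10100101.11011010.11101010
Mask: 11111111.11111111.11111111.11000000
AND operation:
Net:  01110100.10100101.11011010.11000000
Network: 116.165.218.192/26


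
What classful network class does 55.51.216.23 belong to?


First octet: 55
Binary: 00110111
0xxxxxxx -> Class A (1-126)
Class A, default mask 255.0.0.0 (/8)


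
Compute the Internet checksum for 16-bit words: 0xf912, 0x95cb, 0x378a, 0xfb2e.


Sum all words (with carry folding):
+ 0xf912 = 0xf912
+ 0x95cb = 0x8ede
+ 0x378a = 0xc668
+ 0xfb2e = 0xc197
One's complement: ~0xc197
Checksum = 0x3e68


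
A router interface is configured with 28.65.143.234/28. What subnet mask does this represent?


/28 means 28 network bits, 4 host bits
Binary: 11111111111111111111111111110000
Mask: 255.255.255.240


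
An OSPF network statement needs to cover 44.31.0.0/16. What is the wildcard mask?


Subnet mask: 255.255.0.0
Wildcard = 255.255.255.255 - subnet mask
255 - 255 = 0
255 - 255 = 0
255 - 0 = 255
255 - 0 = 255
Wildcard: 0.0.255.255


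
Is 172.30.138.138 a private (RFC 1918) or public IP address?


RFC 1918 private ranges:
  10.0.0.0/8 (10.0.0.0 - 10.255.255.255)
  172.16.0.0/12 (172.16.0.0 - 172.31.255.255)
  192.168.0.0/16 (192.168.0.0 - 192.168.255.255)
Private (in 172.16.0.0/12)


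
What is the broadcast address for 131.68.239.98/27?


Network: 131.68.239.96/27
Host bits = 5
Set all host bits to 1:
Broadcast: 131.68.239.127


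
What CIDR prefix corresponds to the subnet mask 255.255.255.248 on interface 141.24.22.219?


Binary: 11111111.11111111.11111111.11111000
Count leading 1s
Prefix: /29


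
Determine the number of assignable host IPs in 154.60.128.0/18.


Host bits = 32 - 18 = 14
Total addresses = 2^14 = 16384
Usable = total - 2 (network and broadcast)
Usable hosts: 16382


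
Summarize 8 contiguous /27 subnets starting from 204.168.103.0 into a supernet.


Original prefix: /27
Number of subnets: 8 = 2^3
New prefix = 27 - 3 = 24
Supernet: 204.168.103.0/24


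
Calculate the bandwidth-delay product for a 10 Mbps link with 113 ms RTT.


BDP = bandwidth * RTT
= 10 Mbps * 113 ms
= 10 * 1e6 * 113 / 1000 bits
= 1130000 bits
= 141250 bytes
= 137.9395 KB
BDP = 1130000 bits (141250 bytes)


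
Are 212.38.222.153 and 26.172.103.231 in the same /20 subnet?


Mask: 255.255.240.0
212.38.222.153 AND mask = 212.38.208.0
26.172.103.231 AND mask = 26.172.96.0
No, different subnets (212.38.208.0 vs 26.172.96.0)


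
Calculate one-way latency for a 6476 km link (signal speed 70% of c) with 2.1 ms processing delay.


Speed = 0.7 * 3e5 km/s = 210000 km/s
Propagation delay = 6476 / 210000 = 0.0308 s = 30.8381 ms
Processing delay = 2.1 ms
Total one-way latency = 32.9381 ms


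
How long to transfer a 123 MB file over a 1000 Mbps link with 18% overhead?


Effective throughput = 1000 * (1 - 18/100) = 820.0 Mbps
File size in Mb = 123 * 8 = 984 Mb
Time = 984 / 820.0
Time = 1.2 seconds


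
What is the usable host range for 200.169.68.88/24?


Network: 200.169.68.0
Broadcast: 200.169.68.255
First usable = network + 1
Last usable = broadcast - 1
Range: 200.169.68.1 to 200.169.68.254


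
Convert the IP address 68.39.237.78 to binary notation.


68 = 01000100
39 = 00100111
237 = 11101101
78 = 01001110
Binary: 01000100.00100111.11101101.01001110


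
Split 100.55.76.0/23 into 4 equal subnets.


New prefix = 23 + 2 = 25
Each subnet has 128 addresses
  100.55.76.0/25
  100.55.76.128/25
  100.55.77.0/25
  100.55.77.128/25
Subnets: 100.55.76.0/25, 100.55.76.128/25, 100.55.77.0/25, 100.55.77.128/25


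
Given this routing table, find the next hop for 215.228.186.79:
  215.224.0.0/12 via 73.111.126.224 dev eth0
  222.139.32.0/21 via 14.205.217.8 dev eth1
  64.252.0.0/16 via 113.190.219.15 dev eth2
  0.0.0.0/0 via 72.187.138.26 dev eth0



Longest prefix match for 215.228.186.79:
  /12 215.224.0.0: MATCH
  /21 222.139.32.0: no
  /16 64.252.0.0: no
  /0 0.0.0.0: MATCH
Selected: next-hop 73.111.126.224 via eth0 (matched /12)


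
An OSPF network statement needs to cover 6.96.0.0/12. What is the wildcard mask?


Subnet mask: 255.240.0.0
Wildcard = 255.255.255.255 - subnet mask
255 - 255 = 0
255 - 240 = 15
255 - 0 = 255
255 - 0 = 255
Wildcard: 0.15.255.255


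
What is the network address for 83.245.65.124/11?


IP:   01010011.11110101.01000001.01111100
Mask: 11111111.11100000.00000000.00000000
AND operation:
Net:  01010011.11100000.00000000.00000000
Network: 83.224.0.0/11


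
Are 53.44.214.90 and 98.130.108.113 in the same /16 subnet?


Mask: 255.255.0.0
53.44.214.90 AND mask = 53.44.0.0
98.130.108.113 AND mask = 98.130.0.0
No, different subnets (53.44.0.0 vs 98.130.0.0)


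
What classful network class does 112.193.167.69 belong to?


First octet: 112
Binary: 01110000
0xxxxxxx -> Class A (1-126)
Class A, default mask 255.0.0.0 (/8)


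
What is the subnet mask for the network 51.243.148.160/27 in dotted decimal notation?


/27 means 27 network bits, 5 host bits
Binary: 11111111111111111111111111100000
Mask: 255.255.255.224


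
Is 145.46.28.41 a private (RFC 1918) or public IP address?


RFC 1918 private ranges:
  10.0.0.0/8 (10.0.0.0 - 10.255.255.255)
  172.16.0.0/12 (172.16.0.0 - 172.31.255.255)
  192.168.0.0/16 (192.168.0.0 - 192.168.255.255)
Public (not in any RFC 1918 range)


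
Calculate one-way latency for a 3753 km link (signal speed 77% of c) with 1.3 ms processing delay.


Speed = 0.77 * 3e5 km/s = 231000 km/s
Propagation delay = 3753 / 231000 = 0.0162 s = 16.2468 ms
Processing delay = 1.3 ms
Total one-way latency = 17.5468 ms


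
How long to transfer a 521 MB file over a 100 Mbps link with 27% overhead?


Effective throughput = 100 * (1 - 27/100) = 73 Mbps
File size in Mb = 521 * 8 = 4168 Mb
Time = 4168 / 73
Time = 57.0959 seconds


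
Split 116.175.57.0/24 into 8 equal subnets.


New prefix = 24 + 3 = 27
Each subnet has 32 addresses
  116.175.57.0/27
  116.175.57.32/27
  116.175.57.64/27
  116.175.57.96/27
  116.175.57.128/27
  116.175.57.160/27
  116.175.57.192/27
  116.175.57.224/27
Subnets: 116.175.57.0/27, 116.175.57.32/27, 116.175.57.64/27, 116.175.57.96/27, 116.175.57.128/27, 116.175.57.160/27, 116.175.57.192/27, 116.175.57.224/27


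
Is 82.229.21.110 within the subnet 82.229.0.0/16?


Subnet network: 82.229.0.0
Test IP AND mask: 82.229.0.0
Yes, 82.229.21.110 is in 82.229.0.0/16


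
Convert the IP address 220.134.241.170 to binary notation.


220 = 11011100
134 = 10000110
241 = 11110001
170 = 10101010
Binary: 11011100.10000110.11110001.10101010


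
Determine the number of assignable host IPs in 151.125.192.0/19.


Host bits = 32 - 19 = 13
Total addresses = 2^13 = 8192
Usable = total - 2 (network and broadcast)
Usable hosts: 8190


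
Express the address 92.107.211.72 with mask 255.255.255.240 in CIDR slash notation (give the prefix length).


Binary: 11111111.11111111.11111111.11110000
Count leading 1s
Prefix: /28


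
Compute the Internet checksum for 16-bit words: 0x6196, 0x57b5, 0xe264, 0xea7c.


Sum all words (with carry folding):
+ 0x6196 = 0x6196
+ 0x57b5 = 0xb94b
+ 0xe264 = 0x9bb0
+ 0xea7c = 0x862d
One's complement: ~0x862d
Checksum = 0x79d2


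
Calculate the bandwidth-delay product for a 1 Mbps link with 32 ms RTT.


BDP = bandwidth * RTT
= 1 Mbps * 32 ms
= 1 * 1e6 * 32 / 1000 bits
= 32000 bits
= 4000 bytes
= 3.9062 KB
BDP = 32000 bits (4000 bytes)


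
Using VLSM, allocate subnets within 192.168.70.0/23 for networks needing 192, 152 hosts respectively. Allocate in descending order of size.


192 hosts -> /24 (254 usable): 192.168.70.0/24
152 hosts -> /24 (254 usable): 192.168.71.0/24
Allocation: 192.168.70.0/24 (192 hosts, 254 usable); 192.168.71.0/24 (152 hosts, 254 usable)


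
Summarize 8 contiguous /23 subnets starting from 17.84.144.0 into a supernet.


Original prefix: /23
Number of subnets: 8 = 2^3
New prefix = 23 - 3 = 20
Supernet: 17.84.144.0/20


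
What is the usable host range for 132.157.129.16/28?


Network: 132.157.129.16
Broadcast: 132.157.129.31
First usable = network + 1
Last usable = broadcast - 1
Range: 132.157.129.17 to 132.157.129.30


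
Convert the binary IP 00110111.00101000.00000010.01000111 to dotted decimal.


00110111 = 55
00101000 = 40
00000010 = 2
01000111 = 71
IP: 55.40.2.71


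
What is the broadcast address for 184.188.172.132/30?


Network: 184.188.172.132/30
Host bits = 2
Set all host bits to 1:
Broadcast: 184.188.172.135


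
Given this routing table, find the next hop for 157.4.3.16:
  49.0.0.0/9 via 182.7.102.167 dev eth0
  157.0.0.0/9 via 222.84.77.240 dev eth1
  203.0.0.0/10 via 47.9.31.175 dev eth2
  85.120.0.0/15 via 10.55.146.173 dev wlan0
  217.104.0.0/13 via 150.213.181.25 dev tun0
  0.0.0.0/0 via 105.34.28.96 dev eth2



Longest prefix match for 157.4.3.16:
  /9 49.0.0.0: no
  /9 157.0.0.0: MATCH
  /10 203.0.0.0: no
  /15 85.120.0.0: no
  /13 217.104.0.0: no
  /0 0.0.0.0: MATCH
Selected: next-hop 222.84.77.240 via eth1 (matched /9)


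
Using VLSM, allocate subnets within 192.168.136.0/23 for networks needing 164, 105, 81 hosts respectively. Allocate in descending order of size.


164 hosts -> /24 (254 usable): 192.168.136.0/24
105 hosts -> /25 (126 usable): 192.168.137.0/25
81 hosts -> /25 (126 usable): 192.168.137.128/25
Allocation: 192.168.136.0/24 (164 hosts, 254 usable); 192.168.137.0/25 (105 hosts, 126 usable); 192.168.137.128/25 (81 hosts, 126 usable)


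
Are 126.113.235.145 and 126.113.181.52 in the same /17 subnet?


Mask: 255.255.128.0
126.113.235.145 AND mask = 126.113.128.0
126.113.181.52 AND mask = 126.113.128.0
Yes, same subnet (126.113.128.0)


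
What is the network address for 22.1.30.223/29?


IP:   00010110.00000001.00011110.11011111
Mask: 11111111.11111111.11111111.11111000
AND operation:
Net:  00010110.00000001.00011110.11011000
Network: 22.1.30.216/29


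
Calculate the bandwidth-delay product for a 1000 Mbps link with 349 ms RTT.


BDP = bandwidth * RTT
= 1000 Mbps * 349 ms
= 1000 * 1e6 * 349 / 1000 bits
= 349000000 bits
= 43625000 bytes
= 42602.5391 KB
BDP = 349000000 bits (43625000 bytes)


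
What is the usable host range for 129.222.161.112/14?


Network: 129.220.0.0
Broadcast: 129.223.255.255
First usable = network + 1
Last usable = broadcast - 1
Range: 129.220.0.1 to 129.223.255.254


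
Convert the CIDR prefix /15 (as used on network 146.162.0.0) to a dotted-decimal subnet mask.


/15 means 15 network bits, 17 host bits
Binary: 11111111111111100000000000000000
Mask: 255.254.0.0


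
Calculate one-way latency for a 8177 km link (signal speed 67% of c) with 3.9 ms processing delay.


Speed = 0.67 * 3e5 km/s = 201000 km/s
Propagation delay = 8177 / 201000 = 0.0407 s = 40.6816 ms
Processing delay = 3.9 ms
Total one-way latency = 44.5816 ms


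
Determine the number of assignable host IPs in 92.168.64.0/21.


Host bits = 32 - 21 = 11
Total addresses = 2^11 = 2048
Usable = total - 2 (network and broadcast)
Usable hosts: 2046


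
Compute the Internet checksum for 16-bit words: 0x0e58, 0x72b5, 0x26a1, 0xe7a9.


Sum all words (with carry folding):
+ 0x0e58 = 0x0e58
+ 0x72b5 = 0x810d
+ 0x26a1 = 0xa7ae
+ 0xe7a9 = 0x8f58
One's complement: ~0x8f58
Checksum = 0x70a7


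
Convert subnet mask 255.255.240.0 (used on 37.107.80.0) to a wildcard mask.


Subnet mask: 255.255.240.0
Wildcard = 255.255.255.255 - subnet mask
255 - 255 = 0
255 - 255 = 0
255 - 240 = 15
255 - 0 = 255
Wildcard: 0.0.15.255


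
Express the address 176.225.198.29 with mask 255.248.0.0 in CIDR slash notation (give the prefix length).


Binary: 11111111.11111000.00000000.00000000
Count leading 1s
Prefix: /13


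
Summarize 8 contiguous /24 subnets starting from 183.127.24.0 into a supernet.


Original prefix: /24
Number of subnets: 8 = 2^3
New prefix = 24 - 3 = 21
Supernet: 183.127.24.0/21


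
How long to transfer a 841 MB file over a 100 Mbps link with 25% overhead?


Effective throughput = 100 * (1 - 25/100) = 75 Mbps
File size in Mb = 841 * 8 = 6728 Mb
Time = 6728 / 75
Time = 89.7067 seconds


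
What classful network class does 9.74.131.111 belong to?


First octet: 9
Binary: 00001001
0xxxxxxx -> Class A (1-126)
Class A, default mask 255.0.0.0 (/8)


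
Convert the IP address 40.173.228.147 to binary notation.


40 = 00101000
173 = 10101101
228 = 11100100
147 = 10010011
Binary: 00101000.10101101.11100100.10010011


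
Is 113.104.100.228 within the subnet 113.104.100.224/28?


Subnet network: 113.104.100.224
Test IP AND mask: 113.104.100.224
Yes, 113.104.100.228 is in 113.104.100.224/28


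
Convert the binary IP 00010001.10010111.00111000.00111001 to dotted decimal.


00010001 = 17
10010111 = 151
00111000 = 56
00111001 = 57
IP: 17.151.56.57


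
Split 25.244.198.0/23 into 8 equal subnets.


New prefix = 23 + 3 = 26
Each subnet has 64 addresses
  25.244.198.0/26
  25.244.198.64/26
  25.244.198.128/26
  25.244.198.192/26
  25.244.199.0/26
  25.244.199.64/26
  25.244.199.128/26
  25.244.199.192/26
Subnets: 25.244.198.0/26, 25.244.198.64/26, 25.244.198.128/26, 25.244.198.192/26, 25.244.199.0/26, 25.244.199.64/26, 25.244.199.128/26, 25.244.199.192/26


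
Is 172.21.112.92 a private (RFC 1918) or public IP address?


RFC 1918 private ranges:
  10.0.0.0/8 (10.0.0.0 - 10.255.255.255)
  172.16.0.0/12 (172.16.0.0 - 172.31.255.255)
  192.168.0.0/16 (192.168.0.0 - 192.168.255.255)
Private (in 172.16.0.0/12)


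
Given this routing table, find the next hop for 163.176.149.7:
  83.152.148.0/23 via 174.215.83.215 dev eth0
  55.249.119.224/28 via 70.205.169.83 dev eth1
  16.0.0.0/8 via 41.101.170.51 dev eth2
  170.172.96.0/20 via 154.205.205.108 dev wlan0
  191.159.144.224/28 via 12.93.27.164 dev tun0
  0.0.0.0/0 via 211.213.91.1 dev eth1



Longest prefix match for 163.176.149.7:
  /23 83.152.148.0: no
  /28 55.249.119.224: no
  /8 16.0.0.0: no
  /20 170.172.96.0: no
  /28 191.159.144.224: no
  /0 0.0.0.0: MATCH
Selected: next-hop 211.213.91.1 via eth1 (matched /0)


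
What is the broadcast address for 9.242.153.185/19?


Network: 9.242.128.0/19
Host bits = 13
Set all host bits to 1:
Broadcast: 9.242.159.255


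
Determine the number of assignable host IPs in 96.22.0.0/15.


Host bits = 32 - 15 = 17
Total addresses = 2^17 = 131072
Usable = total - 2 (network and broadcast)
Usable hosts: 131070


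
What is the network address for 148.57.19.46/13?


IP:   10010100.00111001.00010011.00101110
Mask: 11111111.11111000.00000000.00000000
AND operation:
Net:  10010100.00111000.00000000.00000000
Network: 148.56.0.0/13


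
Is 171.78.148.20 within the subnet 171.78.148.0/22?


Subnet network: 171.78.148.0
Test IP AND mask: 171.78.148.0
Yes, 171.78.148.20 is in 171.78.148.0/22


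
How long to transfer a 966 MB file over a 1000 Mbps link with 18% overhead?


Effective throughput = 1000 * (1 - 18/100) = 820.0 Mbps
File size in Mb = 966 * 8 = 7728 Mb
Time = 7728 / 820.0
Time = 9.4244 seconds


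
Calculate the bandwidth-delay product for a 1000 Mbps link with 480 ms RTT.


BDP = bandwidth * RTT
= 1000 Mbps * 480 ms
= 1000 * 1e6 * 480 / 1000 bits
= 480000000 bits
= 60000000 bytes
= 58593.75 KB
BDP = 480000000 bits (60000000 bytes)


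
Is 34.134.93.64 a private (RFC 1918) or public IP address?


RFC 1918 private ranges:
  10.0.0.0/8 (10.0.0.0 - 10.255.255.255)
  172.16.0.0/12 (172.16.0.0 - 172.31.255.255)
  192.168.0.0/16 (192.168.0.0 - 192.168.255.255)
Public (not in any RFC 1918 range)


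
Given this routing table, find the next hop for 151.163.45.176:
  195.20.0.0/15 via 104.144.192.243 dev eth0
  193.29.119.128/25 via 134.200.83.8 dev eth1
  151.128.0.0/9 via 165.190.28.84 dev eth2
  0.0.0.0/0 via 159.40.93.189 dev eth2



Longest prefix match for 151.163.45.176:
  /15 195.20.0.0: no
  /25 193.29.119.128: no
  /9 151.128.0.0: MATCH
  /0 0.0.0.0: MATCH
Selected: next-hop 165.190.28.84 via eth2 (matched /9)


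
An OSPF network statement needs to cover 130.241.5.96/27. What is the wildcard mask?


Subnet mask: 255.255.255.224
Wildcard = 255.255.255.255 - subnet mask
255 - 255 = 0
255 - 255 = 0
255 - 255 = 0
255 - 224 = 31
Wildcard: 0.0.0.31


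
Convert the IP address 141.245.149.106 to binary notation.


141 = 10001101
245 = 11110101
149 = 10010101
106 = 01101010
Binary: 10001101.11110101.10010101.01101010


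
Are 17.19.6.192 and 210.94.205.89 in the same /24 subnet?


Mask: 255.255.255.0
17.19.6.192 AND mask = 17.19.6.0
210.94.205.89 AND mask = 210.94.205.0
No, different subnets (17.19.6.0 vs 210.94.205.0)


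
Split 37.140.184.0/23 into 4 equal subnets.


New prefix = 23 + 2 = 25
Each subnet has 128 addresses
  37.140.184.0/25
  37.140.184.128/25
  37.140.185.0/25
  37.140.185.128/25
Subnets: 37.140.184.0/25, 37.140.184.128/25, 37.140.185.0/25, 37.140.185.128/25


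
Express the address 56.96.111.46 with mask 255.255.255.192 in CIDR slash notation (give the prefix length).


Binary: 11111111.11111111.11111111.11000000
Count leading 1s
Prefix: /26


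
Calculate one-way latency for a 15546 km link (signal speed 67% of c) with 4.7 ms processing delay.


Speed = 0.67 * 3e5 km/s = 201000 km/s
Propagation delay = 15546 / 201000 = 0.0773 s = 77.3433 ms
Processing delay = 4.7 ms
Total one-way latency = 82.0433 ms


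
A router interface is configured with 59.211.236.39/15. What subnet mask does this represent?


/15 means 15 network bits, 17 host bits
Binary: 11111111111111100000000000000000
Mask: 255.254.0.0


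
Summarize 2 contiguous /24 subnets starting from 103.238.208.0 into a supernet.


Original prefix: /24
Number of subnets: 2 = 2^1
New prefix = 24 - 1 = 23
Supernet: 103.238.208.0/23


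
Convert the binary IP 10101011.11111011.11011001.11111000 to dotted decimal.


10101011 = 171
11111011 = 251
11011001 = 217
11111000 = 248
IP: 171.251.217.248


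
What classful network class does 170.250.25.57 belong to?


First octet: 170
Binary: 10101010
10xxxxxx -> Class B (128-191)
Class B, default mask 255.255.0.0 (/16)


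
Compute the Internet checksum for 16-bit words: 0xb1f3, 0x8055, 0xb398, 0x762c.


Sum all words (with carry folding):
+ 0xb1f3 = 0xb1f3
+ 0x8055 = 0x3249
+ 0xb398 = 0xe5e1
+ 0x762c = 0x5c0e
One's complement: ~0x5c0e
Checksum = 0xa3f1


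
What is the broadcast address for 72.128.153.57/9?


Network: 72.128.0.0/9
Host bits = 23
Set all host bits to 1:
Broadcast: 72.255.255.255


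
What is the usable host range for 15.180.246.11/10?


Network: 15.128.0.0
Broadcast: 15.191.255.255
First usable = network + 1
Last usable = broadcast - 1
Range: 15.128.0.1 to 15.191.255.254


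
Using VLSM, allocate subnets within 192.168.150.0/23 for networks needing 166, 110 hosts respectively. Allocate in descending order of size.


166 hosts -> /24 (254 usable): 192.168.150.0/24
110 hosts -> /25 (126 usable): 192.168.151.0/25
Allocation: 192.168.150.0/24 (166 hosts, 254 usable); 192.168.151.0/25 (110 hosts, 126 usable)


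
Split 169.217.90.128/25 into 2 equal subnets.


New prefix = 25 + 1 = 26
Each subnet has 64 addresses
  169.217.90.128/26
  169.217.90.192/26
Subnets: 169.217.90.128/26, 169.217.90.192/26


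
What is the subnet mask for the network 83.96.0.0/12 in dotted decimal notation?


/12 means 12 network bits, 20 host bits
Binary: 11111111111100000000000000000000
Mask: 255.240.0.0


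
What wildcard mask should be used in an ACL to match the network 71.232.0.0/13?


Subnet mask: 255.248.0.0
Wildcard = 255.255.255.255 - subnet mask
255 - 255 = 0
255 - 248 = 7
255 - 0 = 255
255 - 0 = 255
Wildcard: 0.7.255.255


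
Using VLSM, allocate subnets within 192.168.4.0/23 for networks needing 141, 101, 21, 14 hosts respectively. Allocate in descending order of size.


141 hosts -> /24 (254 usable): 192.168.4.0/24
101 hosts -> /25 (126 usable): 192.168.5.0/25
21 hosts -> /27 (30 usable): 192.168.5.128/27
14 hosts -> /28 (14 usable): 192.168.5.160/28
Allocation: 192.168.4.0/24 (141 hosts, 254 usable); 192.168.5.0/25 (101 hosts, 126 usable); 192.168.5.128/27 (21 hosts, 30 usable); 192.168.5.160/28 (14 hosts, 14 usable)


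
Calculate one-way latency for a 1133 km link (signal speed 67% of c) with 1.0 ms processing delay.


Speed = 0.67 * 3e5 km/s = 201000 km/s
Propagation delay = 1133 / 201000 = 0.0056 s = 5.6368 ms
Processing delay = 1.0 ms
Total one-way latency = 6.6368 ms


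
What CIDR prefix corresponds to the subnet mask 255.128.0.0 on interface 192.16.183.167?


Binary: 11111111.10000000.00000000.00000000
Count leading 1s
Prefix: /9


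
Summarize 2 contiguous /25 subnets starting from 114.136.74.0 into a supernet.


Original prefix: /25
Number of subnets: 2 = 2^1
New prefix = 25 - 1 = 24
Supernet: 114.136.74.0/24


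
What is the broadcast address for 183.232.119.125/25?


Network: 183.232.119.0/25
Host bits = 7
Set all host bits to 1:
Broadcast: 183.232.119.127


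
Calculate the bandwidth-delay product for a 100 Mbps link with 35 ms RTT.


BDP = bandwidth * RTT
= 100 Mbps * 35 ms
= 100 * 1e6 * 35 / 1000 bits
= 3500000 bits
= 437500 bytes
= 427.2461 KB
BDP = 3500000 bits (437500 bytes)


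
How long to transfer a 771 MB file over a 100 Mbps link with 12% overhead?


Effective throughput = 100 * (1 - 12/100) = 88 Mbps
File size in Mb = 771 * 8 = 6168 Mb
Time = 6168 / 88
Time = 70.0909 seconds


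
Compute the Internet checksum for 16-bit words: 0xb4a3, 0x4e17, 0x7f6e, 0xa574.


Sum all words (with carry folding):
+ 0xb4a3 = 0xb4a3
+ 0x4e17 = 0x02bb
+ 0x7f6e = 0x8229
+ 0xa574 = 0x279e
One's complement: ~0x279e
Checksum = 0xd861


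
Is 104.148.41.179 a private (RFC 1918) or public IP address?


RFC 1918 private ranges:
  10.0.0.0/8 (10.0.0.0 - 10.255.255.255)
  172.16.0.0/12 (172.16.0.0 - 172.31.255.255)
  192.168.0.0/16 (192.168.0.0 - 192.168.255.255)
Public (not in any RFC 1918 range)
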